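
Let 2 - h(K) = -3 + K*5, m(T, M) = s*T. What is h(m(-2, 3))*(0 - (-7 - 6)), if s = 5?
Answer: 715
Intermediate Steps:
m(T, M) = 5*T
h(K) = 5 - 5*K (h(K) = 2 - (-3 + K*5) = 2 - (-3 + 5*K) = 2 + (3 - 5*K) = 5 - 5*K)
h(m(-2, 3))*(0 - (-7 - 6)) = (5 - 25*(-2))*(0 - (-7 - 6)) = (5 - 5*(-10))*(0 - 1*(-13)) = (5 + 50)*(0 + 13) = 55*13 = 715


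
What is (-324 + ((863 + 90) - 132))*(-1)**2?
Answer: 497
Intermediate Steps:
(-324 + ((863 + 90) - 132))*(-1)**2 = (-324 + (953 - 132))*1 = (-324 + 821)*1 = 497*1 = 497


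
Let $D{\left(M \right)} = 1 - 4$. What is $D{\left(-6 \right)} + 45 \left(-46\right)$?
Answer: $-2073$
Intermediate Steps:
$D{\left(M \right)} = -3$ ($D{\left(M \right)} = 1 - 4 = -3$)
$D{\left(-6 \right)} + 45 \left(-46\right) = -3 + 45 \left(-46\right) = -3 - 2070 = -2073$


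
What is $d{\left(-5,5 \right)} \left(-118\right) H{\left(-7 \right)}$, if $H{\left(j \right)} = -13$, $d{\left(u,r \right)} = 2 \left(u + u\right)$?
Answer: $-30680$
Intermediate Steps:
$d{\left(u,r \right)} = 4 u$ ($d{\left(u,r \right)} = 2 \cdot 2 u = 4 u$)
$d{\left(-5,5 \right)} \left(-118\right) H{\left(-7 \right)} = 4 \left(-5\right) \left(-118\right) \left(-13\right) = \left(-20\right) \left(-118\right) \left(-13\right) = 2360 \left(-13\right) = -30680$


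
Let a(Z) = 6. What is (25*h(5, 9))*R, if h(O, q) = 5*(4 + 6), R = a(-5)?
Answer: 7500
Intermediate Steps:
R = 6
h(O, q) = 50 (h(O, q) = 5*10 = 50)
(25*h(5, 9))*R = (25*50)*6 = 1250*6 = 7500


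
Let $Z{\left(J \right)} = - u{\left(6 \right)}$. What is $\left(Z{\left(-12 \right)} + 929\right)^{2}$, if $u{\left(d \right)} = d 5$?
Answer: $808201$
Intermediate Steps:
$u{\left(d \right)} = 5 d$
$Z{\left(J \right)} = -30$ ($Z{\left(J \right)} = - 5 \cdot 6 = \left(-1\right) 30 = -30$)
$\left(Z{\left(-12 \right)} + 929\right)^{2} = \left(-30 + 929\right)^{2} = 899^{2} = 808201$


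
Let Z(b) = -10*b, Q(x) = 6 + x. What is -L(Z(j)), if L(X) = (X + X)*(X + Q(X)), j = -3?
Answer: -3960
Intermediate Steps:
L(X) = 2*X*(6 + 2*X) (L(X) = (X + X)*(X + (6 + X)) = (2*X)*(6 + 2*X) = 2*X*(6 + 2*X))
-L(Z(j)) = -4*(-10*(-3))*(3 - 10*(-3)) = -4*30*(3 + 30) = -4*30*33 = -1*3960 = -3960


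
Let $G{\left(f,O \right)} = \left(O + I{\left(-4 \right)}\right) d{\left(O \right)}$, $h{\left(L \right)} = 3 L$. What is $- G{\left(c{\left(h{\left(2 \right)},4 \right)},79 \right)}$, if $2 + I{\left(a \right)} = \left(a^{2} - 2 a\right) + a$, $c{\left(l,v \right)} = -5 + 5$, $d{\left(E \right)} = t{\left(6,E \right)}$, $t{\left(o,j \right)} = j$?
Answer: $-7663$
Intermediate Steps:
$d{\left(E \right)} = E$
$c{\left(l,v \right)} = 0$
$I{\left(a \right)} = -2 + a^{2} - a$ ($I{\left(a \right)} = -2 + \left(\left(a^{2} - 2 a\right) + a\right) = -2 + \left(a^{2} - a\right) = -2 + a^{2} - a$)
$G{\left(f,O \right)} = O \left(18 + O\right)$ ($G{\left(f,O \right)} = \left(O - \left(-2 - 16\right)\right) O = \left(O + \left(-2 + 16 + 4\right)\right) O = \left(O + 18\right) O = \left(18 + O\right) O = O \left(18 + O\right)$)
$- G{\left(c{\left(h{\left(2 \right)},4 \right)},79 \right)} = - 79 \left(18 + 79\right) = - 79 \cdot 97 = \left(-1\right) 7663 = -7663$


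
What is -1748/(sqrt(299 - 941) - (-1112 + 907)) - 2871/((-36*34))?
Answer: -35123467/5802712 + 1748*I*sqrt(642)/42667 ≈ -6.0529 + 1.038*I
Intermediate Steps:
-1748/(sqrt(299 - 941) - (-1112 + 907)) - 2871/((-36*34)) = -1748/(sqrt(-642) - 1*(-205)) - 2871/(-1224) = -1748/(I*sqrt(642) + 205) - 2871*(-1/1224) = -1748/(205 + I*sqrt(642)) + 319/136 = 319/136 - 1748/(205 + I*sqrt(642))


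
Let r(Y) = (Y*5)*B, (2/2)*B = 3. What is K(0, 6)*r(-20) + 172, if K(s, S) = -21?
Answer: 6472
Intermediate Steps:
B = 3
r(Y) = 15*Y (r(Y) = (Y*5)*3 = (5*Y)*3 = 15*Y)
K(0, 6)*r(-20) + 172 = -315*(-20) + 172 = -21*(-300) + 172 = 6300 + 172 = 6472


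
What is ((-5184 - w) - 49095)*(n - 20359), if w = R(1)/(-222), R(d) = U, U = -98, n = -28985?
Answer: 99099496064/37 ≈ 2.6784e+9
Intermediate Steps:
R(d) = -98
w = 49/111 (w = -98/(-222) = -98*(-1/222) = 49/111 ≈ 0.44144)
((-5184 - w) - 49095)*(n - 20359) = ((-5184 - 1*49/111) - 49095)*(-28985 - 20359) = ((-5184 - 49/111) - 49095)*(-49344) = (-575473/111 - 49095)*(-49344) = -6025018/111*(-49344) = 99099496064/37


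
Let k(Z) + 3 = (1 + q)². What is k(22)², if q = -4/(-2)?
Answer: 36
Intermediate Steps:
q = 2 (q = -4*(-½) = 2)
k(Z) = 6 (k(Z) = -3 + (1 + 2)² = -3 + 3² = -3 + 9 = 6)
k(22)² = 6² = 36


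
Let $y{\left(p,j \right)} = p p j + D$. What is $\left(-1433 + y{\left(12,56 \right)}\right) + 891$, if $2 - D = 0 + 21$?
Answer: $7503$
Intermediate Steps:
$D = -19$ ($D = 2 - \left(0 + 21\right) = 2 - 21 = -19$)
$y{\left(p,j \right)} = -19 + j p^{2}$ ($y{\left(p,j \right)} = p p j - 19 = p^{2} j - 19 = j p^{2} - 19 = -19 + j p^{2}$)
$\left(-1433 + y{\left(12,56 \right)}\right) + 891 = \left(-1433 - \left(19 - 56 \cdot 12^{2}\right)\right) + 891 = \left(-1433 + \left(-19 + 56 \cdot 144\right)\right) + 891 = \left(-1433 + \left(-19 + 8064\right)\right) + 891 = \left(-1433 + 8045\right) + 891 = 6612 + 891 = 7503$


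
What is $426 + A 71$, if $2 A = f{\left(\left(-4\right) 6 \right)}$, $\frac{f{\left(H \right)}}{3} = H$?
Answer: $-2130$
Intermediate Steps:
$f{\left(H \right)} = 3 H$
$A = -36$ ($A = \frac{3 \left(\left(-4\right) 6\right)}{2} = \frac{3 \left(-24\right)}{2} = \frac{1}{2} \left(-72\right) = -36$)
$426 + A 71 = 426 - 2556 = -2130$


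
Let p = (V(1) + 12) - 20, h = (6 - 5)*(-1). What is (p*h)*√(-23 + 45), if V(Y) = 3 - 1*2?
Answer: 7*√22 ≈ 32.833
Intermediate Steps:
h = -1 (h = 1*(-1) = -1)
V(Y) = 1 (V(Y) = 3 - 2 = 1)
p = -7 (p = (1 + 12) - 20 = 13 - 20 = -7)
(p*h)*√(-23 + 45) = (-7*(-1))*√(-23 + 45) = 7*√22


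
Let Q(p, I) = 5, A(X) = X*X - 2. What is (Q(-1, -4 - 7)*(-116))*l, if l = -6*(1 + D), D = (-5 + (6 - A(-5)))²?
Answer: 1687800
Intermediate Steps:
A(X) = -2 + X² (A(X) = X² - 2 = -2 + X²)
D = 484 (D = (-5 + (6 - (-2 + (-5)²)))² = (-5 + (6 - (-2 + 25)))² = (-5 + (6 - 1*23))² = (-5 + (6 - 23))² = (-5 - 17)² = (-22)² = 484)
l = -2910 (l = -6*(1 + 484) = -6*485 = -2910)
(Q(-1, -4 - 7)*(-116))*l = (5*(-116))*(-2910) = -580*(-2910) = 1687800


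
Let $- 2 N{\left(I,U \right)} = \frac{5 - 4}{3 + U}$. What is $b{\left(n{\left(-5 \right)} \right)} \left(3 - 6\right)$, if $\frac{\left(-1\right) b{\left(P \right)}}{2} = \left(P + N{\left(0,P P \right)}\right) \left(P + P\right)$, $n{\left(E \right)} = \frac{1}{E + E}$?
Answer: $\frac{2403}{7525} \approx 0.31934$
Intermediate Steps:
$N{\left(I,U \right)} = - \frac{1}{2 \left(3 + U\right)}$ ($N{\left(I,U \right)} = - \frac{\left(5 - 4\right) \frac{1}{3 + U}}{2} = - \frac{1 \frac{1}{3 + U}}{2} = - \frac{1}{2 \left(3 + U\right)}$)
$n{\left(E \right)} = \frac{1}{2 E}$
$b{\left(P \right)} = - 4 P \left(P - \frac{1}{6 + 2 P^{2}}\right)$ ($b{\left(P \right)} = - 2 \left(P - \frac{1}{6 + 2 P P}\right) \left(P + P\right) = - 2 \left(P - \frac{1}{6 + 2 P^{2}}\right) 2 P = - 2 \cdot 2 P \left(P - \frac{1}{6 + 2 P^{2}}\right) = - 4 P \left(P - \frac{1}{6 + 2 P^{2}}\right)$)
$b{\left(n{\left(-5 \right)} \right)} \left(3 - 6\right) = \frac{2 \frac{1}{2 \left(-5\right)} \left(1 - 6 \frac{1}{2 \left(-5\right)} - 2 \left(\frac{1}{2 \left(-5\right)}\right)^{3}\right)}{3 + \left(\frac{1}{2 \left(-5\right)}\right)^{2}} \left(3 - 6\right) = \frac{2 \cdot \frac{1}{2} \left(- \frac{1}{5}\right) \left(1 - 6 \cdot \frac{1}{2} \left(- \frac{1}{5}\right) - 2 \left(\frac{1}{2} \left(- \frac{1}{5}\right)\right)^{3}\right)}{3 + \left(\frac{1}{2} \left(- \frac{1}{5}\right)\right)^{2}} \left(-3\right) = 2 \left(- \frac{1}{10}\right) \frac{1}{3 + \left(- \frac{1}{10}\right)^{2}} \left(1 - - \frac{3}{5} - 2 \left(- \frac{1}{10}\right)^{3}\right) \left(-3\right) = 2 \left(- \frac{1}{10}\right) \frac{1}{3 + \frac{1}{100}} \left(1 + \frac{3}{5} - - \frac{1}{500}\right) \left(-3\right) = 2 \left(- \frac{1}{10}\right) \frac{1}{\frac{301}{100}} \left(1 + \frac{3}{5} + \frac{1}{500}\right) \left(-3\right) = 2 \left(- \frac{1}{10}\right) \frac{100}{301} \cdot \frac{801}{500} \left(-3\right) = \left(- \frac{801}{7525}\right) \left(-3\right) = \frac{2403}{7525}$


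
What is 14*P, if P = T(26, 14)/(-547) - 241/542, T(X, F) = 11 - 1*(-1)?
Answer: -968317/148237 ≈ -6.5322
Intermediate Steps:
T(X, F) = 12 (T(X, F) = 11 + 1 = 12)
P = -138331/296474 (P = 12/(-547) - 241/542 = 12*(-1/547) - 241*1/542 = -12/547 - 241/542 = -138331/296474 ≈ -0.46659)
14*P = 14*(-138331/296474) = -968317/148237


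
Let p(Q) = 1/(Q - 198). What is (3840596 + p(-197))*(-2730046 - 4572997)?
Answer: -11078974897480017/395 ≈ -2.8048e+13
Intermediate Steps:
p(Q) = 1/(-198 + Q)
(3840596 + p(-197))*(-2730046 - 4572997) = (3840596 + 1/(-198 - 197))*(-2730046 - 4572997) = (3840596 + 1/(-395))*(-7303043) = (3840596 - 1/395)*(-7303043) = (1517035419/395)*(-7303043) = -11078974897480017/395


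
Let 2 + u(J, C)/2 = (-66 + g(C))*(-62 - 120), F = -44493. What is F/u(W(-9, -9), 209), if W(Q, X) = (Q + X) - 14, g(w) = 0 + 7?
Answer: -44493/21472 ≈ -2.0721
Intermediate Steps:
g(w) = 7
W(Q, X) = -14 + Q + X
u(J, C) = 21472 (u(J, C) = -4 + 2*((-66 + 7)*(-62 - 120)) = -4 + 2*(-59*(-182)) = -4 + 2*10738 = -4 + 21476 = 21472)
F/u(W(-9, -9), 209) = -44493/21472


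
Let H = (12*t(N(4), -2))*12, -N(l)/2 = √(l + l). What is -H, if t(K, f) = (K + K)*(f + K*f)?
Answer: 18432 - 2304*√2 ≈ 15174.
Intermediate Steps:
N(l) = -2*√2*√l (N(l) = -2*√(l + l) = -2*√2*√l)
t(K, f) = 2*K*(f + K*f) (t(K, f) = (2*K)*(f + K*f) = 2*K*(f + K*f))
H = 2304*√2*(1 - 4*√2) (H = (12*(2*(-2*√2*√4)*(-2)*(1 - 2*√2*√4)))*12 = (12*(2*(-2*√2*2)*(-2)*(1 - 2*√2*2)))*12 = (12*(2*(-4*√2)*(-2)*(1 - 4*√2)))*12 = (12*(16*√2*(1 - 4*√2)))*12 = (192*√2*(1 - 4*√2))*12 = 2304*√2*(1 - 4*√2) ≈ -15174.)
-H = -(-18432 + 2304*√2) = 18432 - 2304*√2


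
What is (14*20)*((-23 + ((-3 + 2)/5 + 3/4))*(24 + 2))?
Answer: -163436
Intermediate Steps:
(14*20)*((-23 + ((-3 + 2)/5 + 3/4))*(24 + 2)) = 280*((-23 + (-1*1/5 + 3*(1/4)))*26) = 280*((-23 + (-1/5 + 3/4))*26) = 280*((-23 + 11/20)*26) = 280*(-449/20*26) = 280*(-5837/10) = -163436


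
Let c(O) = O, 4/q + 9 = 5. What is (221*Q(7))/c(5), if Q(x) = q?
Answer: -221/5 ≈ -44.200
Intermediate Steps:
q = -1 (q = 4/(-9 + 5) = 4/(-4) = 4*(-1/4) = -1)
Q(x) = -1
(221*Q(7))/c(5) = (221*(-1))/5 = -221*1/5 = -221/5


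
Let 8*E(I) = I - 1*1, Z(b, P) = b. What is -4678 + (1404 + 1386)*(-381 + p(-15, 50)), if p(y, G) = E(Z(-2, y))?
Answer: -4274857/4 ≈ -1.0687e+6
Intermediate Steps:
E(I) = -⅛ + I/8 (E(I) = (I - 1*1)/8 = (I - 1)/8 = (-1 + I)/8 = -⅛ + I/8)
p(y, G) = -3/8 (p(y, G) = -⅛ + (⅛)*(-2) = -⅛ - ¼ = -3/8)
-4678 + (1404 + 1386)*(-381 + p(-15, 50)) = -4678 + (1404 + 1386)*(-381 - 3/8) = -4678 + 2790*(-3051/8) = -4678 - 4256145/4 = -4274857/4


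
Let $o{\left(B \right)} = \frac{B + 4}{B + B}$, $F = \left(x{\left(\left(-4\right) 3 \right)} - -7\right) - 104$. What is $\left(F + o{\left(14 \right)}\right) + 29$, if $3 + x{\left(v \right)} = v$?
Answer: $- \frac{1153}{14} \approx -82.357$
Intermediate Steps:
$x{\left(v \right)} = -3 + v$
$F = -112$ ($F = \left(\left(-3 - 12\right) - -7\right) - 104 = \left(\left(-3 - 12\right) + \left(-5 + 12\right)\right) - 104 = \left(-15 + 7\right) - 104 = -8 - 104 = -112$)
$o{\left(B \right)} = \frac{4 + B}{2 B}$
$\left(F + o{\left(14 \right)}\right) + 29 = \left(-112 + \frac{4 + 14}{2 \cdot 14}\right) + 29 = \left(-112 + \frac{1}{2} \cdot \frac{1}{14} \cdot 18\right) + 29 = \left(-112 + \frac{9}{14}\right) + 29 = - \frac{1559}{14} + 29 = - \frac{1153}{14}$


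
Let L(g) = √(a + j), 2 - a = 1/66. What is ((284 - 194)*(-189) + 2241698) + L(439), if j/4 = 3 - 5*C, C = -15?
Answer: 2224688 + √1367718/66 ≈ 2.2247e+6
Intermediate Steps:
a = 131/66 (a = 2 - 1/66 = 131/66 ≈ 1.9848)
j = 312 (j = 4*(3 - 5*(-15)) = 4*(3 + 75) = 4*78 = 312)
L(g) = √1367718/66 (L(g) = √(131/66 + 312) = √(20723/66) = √1367718/66)
((284 - 194)*(-189) + 2241698) + L(439) = ((284 - 194)*(-189) + 2241698) + √1367718/66 = (90*(-189) + 2241698) + √1367718/66 = (-17010 + 2241698) + √1367718/66 = 2224688 + √1367718/66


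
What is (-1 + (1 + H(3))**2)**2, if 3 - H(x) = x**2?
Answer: 576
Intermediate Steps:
H(x) = 3 - x**2
(-1 + (1 + H(3))**2)**2 = (-1 + (1 + (3 - 1*3**2))**2)**2 = (-1 + (1 + (3 - 1*9))**2)**2 = (-1 + (1 + (3 - 9))**2)**2 = (-1 + (1 - 6)**2)**2 = (-1 + (-5)**2)**2 = (-1 + 25)**2 = 24**2 = 576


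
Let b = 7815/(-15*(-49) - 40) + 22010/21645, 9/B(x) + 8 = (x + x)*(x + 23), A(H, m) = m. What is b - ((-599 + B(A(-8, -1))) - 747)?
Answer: 251511439/185148 ≈ 1358.4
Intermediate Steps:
B(x) = 9/(-8 + 2*x*(23 + x)) (B(x) = 9/(-8 + (x + x)*(x + 23)) = 9/(-8 + (2*x)*(23 + x)) = 9/(-8 + 2*x*(23 + x)))
b = 7378105/601731 (b = 7815/(735 - 40) + 22010*(1/21645) = 7815/695 + 4402/4329 = 7815*(1/695) + 4402/4329 = 1563/139 + 4402/4329 = 7378105/601731 ≈ 12.261)
b - ((-599 + B(A(-8, -1))) - 747) = 7378105/601731 - ((-599 + 9/(2*(-4 + (-1)² + 23*(-1)))) - 747) = 7378105/601731 - ((-599 + 9/(2*(-4 + 1 - 23))) - 747) = 7378105/601731 - ((-599 + (9/2)/(-26)) - 747) = 7378105/601731 - ((-599 + (9/2)*(-1/26)) - 747) = 7378105/601731 - ((-599 - 9/52) - 747) = 7378105/601731 - (-31157/52 - 747) = 7378105/601731 - 1*(-70001/52) = 7378105/601731 + 70001/52 = 251511439/185148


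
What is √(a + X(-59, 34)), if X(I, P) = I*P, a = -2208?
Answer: 7*I*√86 ≈ 64.915*I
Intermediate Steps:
√(a + X(-59, 34)) = √(-2208 - 59*34) = √(-2208 - 2006) = √(-4214) = 7*I*√86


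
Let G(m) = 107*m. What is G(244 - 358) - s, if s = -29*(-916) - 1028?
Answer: -37734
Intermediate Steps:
s = 25536 (s = 26564 - 1028 = 25536)
G(244 - 358) - s = 107*(244 - 358) - 1*25536 = 107*(-114) - 25536 = -12198 - 25536 = -37734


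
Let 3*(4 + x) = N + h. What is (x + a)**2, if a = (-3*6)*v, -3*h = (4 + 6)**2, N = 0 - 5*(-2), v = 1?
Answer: 71824/81 ≈ 886.72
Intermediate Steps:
N = 10 (N = 0 + 10 = 10)
h = -100/3 (h = -(4 + 6)**2/3 = -1/3*10**2 = -1/3*100 = -100/3 ≈ -33.333)
x = -106/9 (x = -4 + (10 - 100/3)/3 = -4 + (1/3)*(-70/3) = -4 - 70/9 = -106/9 ≈ -11.778)
a = -18 (a = -3*6*1 = -18*1 = -18)
(x + a)**2 = (-106/9 - 18)**2 = (-268/9)**2 = 71824/81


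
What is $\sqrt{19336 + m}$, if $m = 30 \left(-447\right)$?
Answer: $\sqrt{5926} \approx 76.98$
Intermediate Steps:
$m = -13410$
$\sqrt{19336 + m} = \sqrt{19336 - 13410} = \sqrt{5926}$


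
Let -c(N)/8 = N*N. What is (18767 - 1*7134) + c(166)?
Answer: -208815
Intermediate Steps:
c(N) = -8*N² (c(N) = -8*N*N = -8*N²)
(18767 - 1*7134) + c(166) = (18767 - 1*7134) - 8*166² = (18767 - 7134) - 8*27556 = 11633 - 220448 = -208815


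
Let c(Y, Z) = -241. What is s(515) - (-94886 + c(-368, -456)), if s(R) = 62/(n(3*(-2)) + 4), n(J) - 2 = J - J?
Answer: 285412/3 ≈ 95137.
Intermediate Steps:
n(J) = 2 (n(J) = 2 + (J - J) = 2 + 0 = 2)
s(R) = 31/3 (s(R) = 62/(2 + 4) = 62/6 = 62*(⅙) = 31/3)
s(515) - (-94886 + c(-368, -456)) = 31/3 - (-94886 - 241) = 31/3 - 1*(-95127) = 31/3 + 95127 = 285412/3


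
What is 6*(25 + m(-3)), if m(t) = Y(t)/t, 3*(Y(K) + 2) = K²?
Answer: 148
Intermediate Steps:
Y(K) = -2 + K²/3
m(t) = (-2 + t²/3)/t
6*(25 + m(-3)) = 6*(25 + (-2/(-3) + (⅓)*(-3))) = 6*(25 + (-2*(-⅓) - 1)) = 6*(25 + (⅔ - 1)) = 6*(25 - ⅓) = 6*(74/3) = 148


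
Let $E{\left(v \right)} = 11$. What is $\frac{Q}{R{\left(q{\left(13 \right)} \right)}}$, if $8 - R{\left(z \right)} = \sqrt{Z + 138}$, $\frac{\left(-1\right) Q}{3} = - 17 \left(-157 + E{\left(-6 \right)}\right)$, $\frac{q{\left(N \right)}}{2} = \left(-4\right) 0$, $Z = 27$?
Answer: $\frac{59568}{101} + \frac{7446 \sqrt{165}}{101} \approx 1536.8$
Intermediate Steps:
$q{\left(N \right)} = 0$ ($q{\left(N \right)} = 2 \left(\left(-4\right) 0\right) = 2 \cdot 0 = 0$)
$Q = -7446$ ($Q = - 3 \left(- 17 \left(-157 + 11\right)\right) = - 3 \left(\left(-17\right) \left(-146\right)\right) = \left(-3\right) 2482 = -7446$)
$R{\left(z \right)} = 8 - \sqrt{165}$ ($R{\left(z \right)} = 8 - \sqrt{27 + 138} = 8 - \sqrt{165}$)
$\frac{Q}{R{\left(q{\left(13 \right)} \right)}} = - \frac{7446}{8 - \sqrt{165}}$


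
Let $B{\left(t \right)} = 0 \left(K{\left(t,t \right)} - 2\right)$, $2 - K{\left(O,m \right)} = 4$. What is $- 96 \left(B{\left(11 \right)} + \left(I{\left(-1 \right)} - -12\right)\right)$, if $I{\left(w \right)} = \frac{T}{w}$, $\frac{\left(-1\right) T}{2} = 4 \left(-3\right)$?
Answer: $1152$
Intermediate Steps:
$K{\left(O,m \right)} = -2$ ($K{\left(O,m \right)} = 2 - 4 = -2$)
$T = 24$ ($T = - 2 \cdot 4 \left(-3\right) = \left(-2\right) \left(-12\right) = 24$)
$B{\left(t \right)} = 0$ ($B{\left(t \right)} = 0 \left(-2 - 2\right) = 0 \left(-4\right) = 0$)
$I{\left(w \right)} = \frac{24}{w}$
$- 96 \left(B{\left(11 \right)} + \left(I{\left(-1 \right)} - -12\right)\right) = - 96 \left(0 + \left(\frac{24}{-1} - -12\right)\right) = - 96 \left(0 + \left(24 \left(-1\right) + 12\right)\right) = - 96 \left(0 + \left(-24 + 12\right)\right) = - 96 \left(0 - 12\right) = \left(-96\right) \left(-12\right) = 1152$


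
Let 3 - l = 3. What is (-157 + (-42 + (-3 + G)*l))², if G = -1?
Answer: 39601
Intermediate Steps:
l = 0 (l = 3 - 1*3 = 3 - 3 = 0)
(-157 + (-42 + (-3 + G)*l))² = (-157 + (-42 + (-3 - 1)*0))² = (-157 + (-42 - 4*0))² = (-157 + (-42 + 0))² = (-157 - 42)² = (-199)² = 39601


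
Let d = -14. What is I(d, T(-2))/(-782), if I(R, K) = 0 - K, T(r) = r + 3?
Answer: 1/782 ≈ 0.0012788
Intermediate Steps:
T(r) = 3 + r
I(R, K) = -K
I(d, T(-2))/(-782) = -(3 - 2)/(-782) = -1*1*(-1/782) = -1*(-1/782) = 1/782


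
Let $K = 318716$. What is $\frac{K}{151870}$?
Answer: $\frac{159358}{75935} \approx 2.0986$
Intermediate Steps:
$\frac{K}{151870} = \frac{318716}{151870} = 318716 \cdot \frac{1}{151870} = \frac{159358}{75935}$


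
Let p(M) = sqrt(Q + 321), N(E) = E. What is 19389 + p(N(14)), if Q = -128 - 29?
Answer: 19389 + 2*sqrt(41) ≈ 19402.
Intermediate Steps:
Q = -157
p(M) = 2*sqrt(41) (p(M) = sqrt(-157 + 321) = sqrt(164) = 2*sqrt(41))
19389 + p(N(14)) = 19389 + 2*sqrt(41)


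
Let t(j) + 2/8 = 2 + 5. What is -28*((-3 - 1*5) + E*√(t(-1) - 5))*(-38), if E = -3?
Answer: -8512 - 1596*√7 ≈ -12735.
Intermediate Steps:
t(j) = 27/4 (t(j) = -¼ + (2 + 5) = -¼ + 7 = 27/4)
-28*((-3 - 1*5) + E*√(t(-1) - 5))*(-38) = -28*((-3 - 1*5) - 3*√(27/4 - 5))*(-38) = -28*((-3 - 5) - 3*√7/2)*(-38) = -28*(-8 - 3*√7/2)*(-38) = (224 + 42*√7)*(-38) = -8512 - 1596*√7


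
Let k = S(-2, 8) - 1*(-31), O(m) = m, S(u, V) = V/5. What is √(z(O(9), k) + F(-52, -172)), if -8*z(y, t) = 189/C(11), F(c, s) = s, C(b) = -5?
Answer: I*√66910/20 ≈ 12.933*I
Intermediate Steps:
S(u, V) = V/5 (S(u, V) = V*(⅕) = V/5)
k = 163/5 (k = (⅕)*8 - 1*(-31) = 8/5 + 31 = 163/5 ≈ 32.600)
z(y, t) = 189/40 (z(y, t) = -189/(8*(-5)) = -189*(-1)/(8*5) = -⅛*(-189/5) = 189/40)
√(z(O(9), k) + F(-52, -172)) = √(189/40 - 172) = √(-6691/40) = I*√66910/20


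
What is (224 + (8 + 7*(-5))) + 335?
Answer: 532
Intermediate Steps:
(224 + (8 + 7*(-5))) + 335 = (224 + (8 - 35)) + 335 = (224 - 27) + 335 = 197 + 335 = 532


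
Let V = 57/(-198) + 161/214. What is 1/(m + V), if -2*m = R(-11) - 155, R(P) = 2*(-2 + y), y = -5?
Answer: 7062/600019 ≈ 0.011770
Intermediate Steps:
R(P) = -14 (R(P) = 2*(-2 - 5) = 2*(-7) = -14)
m = 169/2 (m = -(-14 - 155)/2 = -1/2*(-169) = 169/2 ≈ 84.500)
V = 1640/3531 (V = 57*(-1/198) + 161*(1/214) = -19/66 + 161/214 = 1640/3531 ≈ 0.46446)
1/(m + V) = 1/(169/2 + 1640/3531) = 1/(600019/7062) = 7062/600019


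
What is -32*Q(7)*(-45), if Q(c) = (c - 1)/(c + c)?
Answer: 4320/7 ≈ 617.14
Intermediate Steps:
Q(c) = (-1 + c)/(2*c) (Q(c) = (-1 + c)/((2*c)) = (-1 + c)*(1/(2*c)) = (-1 + c)/(2*c))
-32*Q(7)*(-45) = -16*(-1 + 7)/7*(-45) = -16*6/7*(-45) = -32*3/7*(-45) = -96/7*(-45) = 4320/7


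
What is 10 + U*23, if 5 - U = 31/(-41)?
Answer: 5838/41 ≈ 142.39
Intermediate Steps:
U = 236/41 (U = 5 - 31/(-41) = 5 - 31*(-1)/41 = 5 - 1*(-31/41) = 5 + 31/41 = 236/41 ≈ 5.7561)
10 + U*23 = 10 + (236/41)*23 = 10 + 5428/41 = 5838/41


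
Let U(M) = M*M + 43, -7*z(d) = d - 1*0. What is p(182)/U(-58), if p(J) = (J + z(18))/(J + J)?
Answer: 314/2170259 ≈ 0.00014468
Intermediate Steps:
z(d) = -d/7 (z(d) = -(d - 1*0)/7 = -(d + 0)/7 = -d/7)
p(J) = (-18/7 + J)/(2*J) (p(J) = (J - ⅐*18)/(J + J) = (J - 18/7)/((2*J)) = (-18/7 + J)*(1/(2*J)) = (-18/7 + J)/(2*J))
U(M) = 43 + M² (U(M) = M² + 43 = 43 + M²)
p(182)/U(-58) = ((1/14)*(-18 + 7*182)/182)/(43 + (-58)²) = ((1/14)*(1/182)*(-18 + 1274))/(43 + 3364) = ((1/14)*(1/182)*1256)/3407 = (314/637)*(1/3407) = 314/2170259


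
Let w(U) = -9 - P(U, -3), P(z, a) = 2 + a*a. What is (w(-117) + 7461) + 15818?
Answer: 23259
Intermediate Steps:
P(z, a) = 2 + a²
w(U) = -20 (w(U) = -9 - (2 + (-3)²) = -9 - (2 + 9) = -9 - 1*11 = -9 - 11 = -20)
(w(-117) + 7461) + 15818 = (-20 + 7461) + 15818 = 7441 + 15818 = 23259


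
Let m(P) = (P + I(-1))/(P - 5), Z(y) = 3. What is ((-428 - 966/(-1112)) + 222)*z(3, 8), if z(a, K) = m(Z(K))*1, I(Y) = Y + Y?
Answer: 114053/1112 ≈ 102.57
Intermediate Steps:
I(Y) = 2*Y
m(P) = (-2 + P)/(-5 + P) (m(P) = (P + 2*(-1))/(P - 5) = (P - 2)/(-5 + P) = (-2 + P)/(-5 + P))
z(a, K) = -½ (z(a, K) = ((-2 + 3)/(-5 + 3))*1 = (1/(-2))*1 = -½*1*1 = -½*1 = -½)
((-428 - 966/(-1112)) + 222)*z(3, 8) = ((-428 - 966/(-1112)) + 222)*(-½) = ((-428 - 966*(-1/1112)) + 222)*(-½) = ((-428 + 483/556) + 222)*(-½) = (-237485/556 + 222)*(-½) = -114053/556*(-½) = 114053/1112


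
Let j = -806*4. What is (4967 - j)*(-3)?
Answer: -24573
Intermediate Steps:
j = -3224
(4967 - j)*(-3) = (4967 - 1*(-3224))*(-3) = (4967 + 3224)*(-3) = 8191*(-3) = -24573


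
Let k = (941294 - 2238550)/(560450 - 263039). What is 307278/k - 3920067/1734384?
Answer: -6604446781374801/93747502096 ≈ -70449.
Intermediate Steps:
k = -1297256/297411 ≈ -4.3618
307278/k - 3920067/1734384 = 307278/(-1297256/297411) - 3920067/1734384 = 307278*(-297411/1297256) - 3920067*1/1734384 = -45693928629/648628 - 1306689/578128 = -6604446781374801/93747502096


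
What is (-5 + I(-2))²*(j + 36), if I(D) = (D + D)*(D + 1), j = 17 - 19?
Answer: 34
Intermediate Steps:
j = -2
I(D) = 2*D*(1 + D) (I(D) = (2*D)*(1 + D) = 2*D*(1 + D))
(-5 + I(-2))²*(j + 36) = (-5 + 2*(-2)*(1 - 2))²*(-2 + 36) = (-5 + 2*(-2)*(-1))²*34 = (-5 + 4)²*34 = (-1)²*34 = 1*34 = 34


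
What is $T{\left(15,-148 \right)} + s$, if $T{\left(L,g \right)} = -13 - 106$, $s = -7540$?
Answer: $-7659$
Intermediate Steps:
$T{\left(L,g \right)} = -119$ ($T{\left(L,g \right)} = -13 - 106 = -119$)
$T{\left(15,-148 \right)} + s = -119 - 7540 = -7659$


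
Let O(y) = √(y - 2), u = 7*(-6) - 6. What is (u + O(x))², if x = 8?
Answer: (48 - √6)² ≈ 2074.8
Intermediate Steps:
u = -48 (u = -42 - 6 = -48)
O(y) = √(-2 + y)
(u + O(x))² = (-48 + √(-2 + 8))² = (-48 + √6)²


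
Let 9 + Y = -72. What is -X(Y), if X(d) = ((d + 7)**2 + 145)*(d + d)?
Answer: 910602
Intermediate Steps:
Y = -81 (Y = -9 - 72 = -81)
X(d) = 2*d*(145 + (7 + d)**2) (X(d) = ((7 + d)**2 + 145)*(2*d) = (145 + (7 + d)**2)*(2*d) = 2*d*(145 + (7 + d)**2))
-X(Y) = -2*(-81)*(145 + (7 - 81)**2) = -2*(-81)*(145 + (-74)**2) = -2*(-81)*(145 + 5476) = -2*(-81)*5621 = -1*(-910602) = 910602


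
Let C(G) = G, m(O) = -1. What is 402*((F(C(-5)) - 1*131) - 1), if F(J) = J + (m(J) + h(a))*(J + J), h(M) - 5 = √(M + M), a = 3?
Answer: -71154 - 4020*√6 ≈ -81001.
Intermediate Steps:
h(M) = 5 + √2*√M (h(M) = 5 + √(M + M) = 5 + √(2*M) = 5 + √2*√M)
F(J) = J + 2*J*(4 + √6) (F(J) = J + (-1 + (5 + √2*√3))*(J + J) = J + (-1 + (5 + √6))*(2*J) = J + (4 + √6)*(2*J) = J + 2*J*(4 + √6))
402*((F(C(-5)) - 1*131) - 1) = 402*((-5*(9 + 2*√6) - 1*131) - 1) = 402*(((-45 - 10*√6) - 131) - 1) = 402*((-176 - 10*√6) - 1) = 402*(-177 - 10*√6) = -71154 - 4020*√6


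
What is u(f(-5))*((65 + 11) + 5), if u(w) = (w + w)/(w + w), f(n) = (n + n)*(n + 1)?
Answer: 81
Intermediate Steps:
f(n) = 2*n*(1 + n) (f(n) = (2*n)*(1 + n) = 2*n*(1 + n))
u(w) = 1 (u(w) = (2*w)/((2*w)) = (2*w)*(1/(2*w)) = 1)
u(f(-5))*((65 + 11) + 5) = 1*((65 + 11) + 5) = 1*(76 + 5) = 1*81 = 81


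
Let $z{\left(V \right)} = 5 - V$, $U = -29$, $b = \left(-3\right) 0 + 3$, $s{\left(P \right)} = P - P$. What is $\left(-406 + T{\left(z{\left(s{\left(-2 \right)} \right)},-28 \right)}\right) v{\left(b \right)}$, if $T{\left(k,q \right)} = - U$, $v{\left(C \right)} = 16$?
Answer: $-6032$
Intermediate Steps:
$s{\left(P \right)} = 0$
$b = 3$ ($b = 0 + 3 = 3$)
$T{\left(k,q \right)} = 29$ ($T{\left(k,q \right)} = \left(-1\right) \left(-29\right) = 29$)
$\left(-406 + T{\left(z{\left(s{\left(-2 \right)} \right)},-28 \right)}\right) v{\left(b \right)} = \left(-406 + 29\right) 16 = \left(-377\right) 16 = -6032$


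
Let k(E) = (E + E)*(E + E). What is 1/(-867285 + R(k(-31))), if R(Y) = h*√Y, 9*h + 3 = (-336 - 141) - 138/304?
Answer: -228/198495613 ≈ -1.1486e-6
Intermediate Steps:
k(E) = 4*E² (k(E) = (2*E)*(2*E) = 4*E²)
h = -24343/456 (h = -⅓ + ((-336 - 141) - 138/304)/9 = -⅓ + (-477 - 138*1/304)/9 = -⅓ + (-477 - 69/152)/9 = -⅓ + (⅑)*(-72573/152) = -⅓ - 24191/456 = -24343/456 ≈ -53.384)
R(Y) = -24343*√Y/456
1/(-867285 + R(k(-31))) = 1/(-867285 - 24343*√(4*(-31)²)/456) = 1/(-867285 - 24343*√(4*961)/456) = 1/(-867285 - 24343*√3844/456) = 1/(-867285 - 24343/456*62) = 1/(-867285 - 754633/228) = 1/(-198495613/228) = -228/198495613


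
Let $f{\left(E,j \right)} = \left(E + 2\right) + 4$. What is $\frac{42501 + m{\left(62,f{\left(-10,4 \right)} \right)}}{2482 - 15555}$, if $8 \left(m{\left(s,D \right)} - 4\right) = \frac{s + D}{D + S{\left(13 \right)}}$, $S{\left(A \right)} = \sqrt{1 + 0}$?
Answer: $- \frac{510031}{156876} \approx -3.2512$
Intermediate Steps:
$f{\left(E,j \right)} = 6 + E$ ($f{\left(E,j \right)} = \left(2 + E\right) + 4 = 6 + E$)
$S{\left(A \right)} = 1$ ($S{\left(A \right)} = \sqrt{1} = 1$)
$m{\left(s,D \right)} = 4 + \frac{D + s}{8 \left(1 + D\right)}$ ($m{\left(s,D \right)} = 4 + \frac{\left(s + D\right) \frac{1}{D + 1}}{8} = 4 + \frac{\left(D + s\right) \frac{1}{1 + D}}{8} = 4 + \frac{\frac{1}{1 + D} \left(D + s\right)}{8} = 4 + \frac{D + s}{8 \left(1 + D\right)}$)
$\frac{42501 + m{\left(62,f{\left(-10,4 \right)} \right)}}{2482 - 15555} = \frac{42501 + \frac{32 + 62 + 33 \left(6 - 10\right)}{8 \left(1 + \left(6 - 10\right)\right)}}{2482 - 15555} = \frac{42501 + \frac{32 + 62 + 33 \left(-4\right)}{8 \left(1 - 4\right)}}{-13073} = \left(42501 + \frac{32 + 62 - 132}{8 \left(-3\right)}\right) \left(- \frac{1}{13073}\right) = \left(42501 + \frac{1}{8} \left(- \frac{1}{3}\right) \left(-38\right)\right) \left(- \frac{1}{13073}\right) = \left(42501 + \frac{19}{12}\right) \left(- \frac{1}{13073}\right) = \frac{510031}{12} \left(- \frac{1}{13073}\right) = - \frac{510031}{156876}$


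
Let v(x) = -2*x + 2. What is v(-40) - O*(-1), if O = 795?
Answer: 877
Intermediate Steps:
v(x) = 2 - 2*x
v(-40) - O*(-1) = (2 - 2*(-40)) - 795*(-1) = (2 + 80) - 1*(-795) = 82 + 795 = 877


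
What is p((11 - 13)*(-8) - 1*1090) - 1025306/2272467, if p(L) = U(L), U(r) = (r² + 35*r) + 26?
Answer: 2535872169598/2272467 ≈ 1.1159e+6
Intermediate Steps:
U(r) = 26 + r² + 35*r
p(L) = 26 + L² + 35*L
p((11 - 13)*(-8) - 1*1090) - 1025306/2272467 = (26 + ((11 - 13)*(-8) - 1*1090)² + 35*((11 - 13)*(-8) - 1*1090)) - 1025306/2272467 = (26 + (-2*(-8) - 1090)² + 35*(-2*(-8) - 1090)) - 1025306/2272467 = (26 + (16 - 1090)² + 35*(16 - 1090)) - 1*1025306/2272467 = (26 + (-1074)² + 35*(-1074)) - 1025306/2272467 = (26 + 1153476 - 37590) - 1025306/2272467 = 1115912 - 1025306/2272467 = 2535872169598/2272467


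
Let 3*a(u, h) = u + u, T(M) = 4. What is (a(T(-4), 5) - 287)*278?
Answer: -237134/3 ≈ -79045.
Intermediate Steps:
a(u, h) = 2*u/3 (a(u, h) = (u + u)/3 = (2*u)/3 = 2*u/3)
(a(T(-4), 5) - 287)*278 = ((⅔)*4 - 287)*278 = (8/3 - 287)*278 = -853/3*278 = -237134/3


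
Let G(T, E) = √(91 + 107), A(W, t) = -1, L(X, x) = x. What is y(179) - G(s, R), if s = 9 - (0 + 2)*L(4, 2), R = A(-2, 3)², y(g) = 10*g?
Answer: 1790 - 3*√22 ≈ 1775.9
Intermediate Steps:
R = 1 (R = (-1)² = 1)
s = 5 (s = 9 - (0 + 2)*2 = 9 - 2*2 = 9 - 1*4 = 9 - 4 = 5)
G(T, E) = 3*√22 (G(T, E) = √198 = 3*√22)
y(179) - G(s, R) = 10*179 - 3*√22 = 1790 - 3*√22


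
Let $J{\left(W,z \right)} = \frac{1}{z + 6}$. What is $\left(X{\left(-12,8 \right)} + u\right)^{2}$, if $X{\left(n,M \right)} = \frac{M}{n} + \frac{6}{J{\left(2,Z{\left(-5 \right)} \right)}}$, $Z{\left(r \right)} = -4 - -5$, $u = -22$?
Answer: $\frac{3364}{9} \approx 373.78$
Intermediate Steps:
$Z{\left(r \right)} = 1$ ($Z{\left(r \right)} = -4 + 5 = 1$)
$J{\left(W,z \right)} = \frac{1}{6 + z}$
$X{\left(n,M \right)} = 42 + \frac{M}{n}$ ($X{\left(n,M \right)} = \frac{M}{n} + \frac{6}{\frac{1}{6 + 1}} = \frac{M}{n} + \frac{6}{\frac{1}{7}} = \frac{M}{n} + 6 \frac{1}{\frac{1}{7}} = \frac{M}{n} + 6 \cdot 7 = \frac{M}{n} + 42 = 42 + \frac{M}{n}$)
$\left(X{\left(-12,8 \right)} + u\right)^{2} = \left(\left(42 + \frac{8}{-12}\right) - 22\right)^{2} = \left(\left(42 + 8 \left(- \frac{1}{12}\right)\right) - 22\right)^{2} = \left(\left(42 - \frac{2}{3}\right) - 22\right)^{2} = \left(\frac{124}{3} - 22\right)^{2} = \left(\frac{58}{3}\right)^{2} = \frac{3364}{9}$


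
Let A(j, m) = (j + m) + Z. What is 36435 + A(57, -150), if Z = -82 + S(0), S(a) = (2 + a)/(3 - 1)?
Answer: 36261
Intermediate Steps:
S(a) = 1 + a/2 (S(a) = (2 + a)/2 = (2 + a)*(½) = 1 + a/2)
Z = -81 (Z = -82 + (1 + (½)*0) = -82 + (1 + 0) = -82 + 1 = -81)
A(j, m) = -81 + j + m (A(j, m) = (j + m) - 81 = -81 + j + m)
36435 + A(57, -150) = 36435 + (-81 + 57 - 150) = 36435 - 174 = 36261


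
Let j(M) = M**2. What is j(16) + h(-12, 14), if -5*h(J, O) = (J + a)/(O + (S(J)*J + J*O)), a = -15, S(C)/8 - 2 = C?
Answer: 1031707/4030 ≈ 256.01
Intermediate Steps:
S(C) = 16 + 8*C
h(J, O) = -(-15 + J)/(5*(O + J*O + J*(16 + 8*J))) (h(J, O) = -(J - 15)/(5*(O + ((16 + 8*J)*J + J*O))) = -(-15 + J)/(5*(O + (J*(16 + 8*J) + J*O))) = -(-15 + J)/(5*(O + (J*O + J*(16 + 8*J)))) = -(-15 + J)/(5*(O + J*O + J*(16 + 8*J))))
j(16) + h(-12, 14) = 16**2 + (3 - 1/5*(-12))/(14 - 12*14 + 8*(-12)*(2 - 12)) = 256 + (3 + 12/5)/(14 - 168 + 8*(-12)*(-10)) = 256 + (27/5)/(14 - 168 + 960) = 256 + (27/5)/806 = 256 + (1/806)*(27/5) = 256 + 27/4030 = 1031707/4030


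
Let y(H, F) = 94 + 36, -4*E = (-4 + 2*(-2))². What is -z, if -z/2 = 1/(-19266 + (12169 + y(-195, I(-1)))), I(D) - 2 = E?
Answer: -2/6967 ≈ -0.00028707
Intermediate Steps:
E = -16 (E = -(-4 + 2*(-2))²/4 = -(-4 - 4)²/4 = -¼*(-8)² = -¼*64 = -16)
I(D) = -14 (I(D) = 2 - 16 = -14)
y(H, F) = 130
z = 2/6967 (z = -2/(-19266 + (12169 + 130)) = -2/(-19266 + 12299) = -2/(-6967) = -2*(-1/6967) = 2/6967 ≈ 0.00028707)
-z = -1*2/6967 = -2/6967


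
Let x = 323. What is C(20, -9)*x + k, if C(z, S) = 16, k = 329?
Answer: 5497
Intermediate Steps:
C(20, -9)*x + k = 16*323 + 329 = 5168 + 329 = 5497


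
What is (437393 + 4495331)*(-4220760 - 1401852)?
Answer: -27734793155088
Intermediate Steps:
(437393 + 4495331)*(-4220760 - 1401852) = 4932724*(-5622612) = -27734793155088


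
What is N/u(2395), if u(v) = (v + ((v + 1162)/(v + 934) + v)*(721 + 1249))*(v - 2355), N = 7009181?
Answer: 23333563549/628868063800 ≈ 0.037104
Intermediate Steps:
u(v) = (-2355 + v)*(1971*v + 1970*(1162 + v)/(934 + v)) (u(v) = (v + ((1162 + v)/(934 + v) + v)*1970)*(-2355 + v) = (v + (v + (1162 + v)/(934 + v))*1970)*(-2355 + v) = (v + (1970*v + 1970*(1162 + v)/(934 + v)))*(-2355 + v) = (1971*v + 1970*(1162 + v)/(934 + v))*(-2355 + v) = (-2355 + v)*(1971*v + 1970*(1162 + v)/(934 + v)))
N/u(2395) = 7009181/(((-5390924700 - 4337702680*2395 - 2798821*2395**2 + 1971*2395**3)/(934 + 2395))) = 7009181/(((-5390924700 - 10388797918600 - 2798821*5736025 + 1971*13737779875)/3329)) = 7009181/(((-5390924700 - 10388797918600 - 16054107226525 + 27077164133625)/3329)) = 7009181/(((1/3329)*628868063800)) = 7009181/(628868063800/3329) = 7009181*(3329/628868063800) = 23333563549/628868063800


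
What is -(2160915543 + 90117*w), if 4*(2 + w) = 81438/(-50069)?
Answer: -216368042898519/100138 ≈ -2.1607e+9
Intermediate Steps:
w = -240995/100138 (w = -2 + (81438/(-50069))/4 = -2 + (81438*(-1/50069))/4 = -2 + (1/4)*(-81438/50069) = -2 - 40719/100138 = -240995/100138 ≈ -2.4066)
-(2160915543 + 90117*w) = -90117/(1/(23979 - 240995/100138)) = -90117/(1/(2400968107/100138)) = -90117/100138/2400968107 = -90117*2400968107/100138 = -216368042898519/100138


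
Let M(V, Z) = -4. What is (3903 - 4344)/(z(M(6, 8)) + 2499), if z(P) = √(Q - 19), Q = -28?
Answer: -1102059/6245048 + 441*I*√47/6245048 ≈ -0.17647 + 0.00048412*I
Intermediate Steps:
z(P) = I*√47 (z(P) = √(-28 - 19) = √(-47) = I*√47)
(3903 - 4344)/(z(M(6, 8)) + 2499) = (3903 - 4344)/(I*√47 + 2499) = -441/(2499 + I*√47)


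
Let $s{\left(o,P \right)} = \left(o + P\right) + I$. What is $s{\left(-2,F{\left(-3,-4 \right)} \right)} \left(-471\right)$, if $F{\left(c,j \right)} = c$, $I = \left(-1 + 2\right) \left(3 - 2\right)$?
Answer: $1884$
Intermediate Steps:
$I = 1$ ($I = 1 \cdot 1 = 1$)
$s{\left(o,P \right)} = 1 + P + o$ ($s{\left(o,P \right)} = \left(o + P\right) + 1 = \left(P + o\right) + 1 = 1 + P + o$)
$s{\left(-2,F{\left(-3,-4 \right)} \right)} \left(-471\right) = \left(1 - 3 - 2\right) \left(-471\right) = \left(-4\right) \left(-471\right) = 1884$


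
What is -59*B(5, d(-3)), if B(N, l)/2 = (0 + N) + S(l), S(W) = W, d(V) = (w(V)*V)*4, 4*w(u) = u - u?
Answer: -590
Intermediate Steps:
w(u) = 0 (w(u) = (u - u)/4 = (1/4)*0 = 0)
d(V) = 0 (d(V) = (0*V)*4 = 0*4 = 0)
B(N, l) = 2*N + 2*l (B(N, l) = 2*((0 + N) + l) = 2*(N + l) = 2*N + 2*l)
-59*B(5, d(-3)) = -59*(2*5 + 2*0) = -59*(10 + 0) = -59*10 = -590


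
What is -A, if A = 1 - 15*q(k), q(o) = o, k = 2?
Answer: 29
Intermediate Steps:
A = -29 (A = 1 - 15*2 = 1 - 30 = -29)
-A = -1*(-29) = 29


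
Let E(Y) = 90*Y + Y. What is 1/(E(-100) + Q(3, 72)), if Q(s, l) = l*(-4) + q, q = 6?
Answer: -1/9382 ≈ -0.00010659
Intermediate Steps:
E(Y) = 91*Y
Q(s, l) = 6 - 4*l (Q(s, l) = l*(-4) + 6 = -4*l + 6 = 6 - 4*l)
1/(E(-100) + Q(3, 72)) = 1/(91*(-100) + (6 - 4*72)) = 1/(-9100 + (6 - 288)) = 1/(-9100 - 282) = 1/(-9382) = -1/9382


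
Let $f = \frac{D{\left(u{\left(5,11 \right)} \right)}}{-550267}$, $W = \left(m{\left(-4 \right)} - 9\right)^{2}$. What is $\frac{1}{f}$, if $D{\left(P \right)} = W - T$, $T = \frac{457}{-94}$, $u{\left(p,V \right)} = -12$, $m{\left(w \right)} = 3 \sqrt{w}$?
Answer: $- \frac{242435534326}{125031073} - \frac{525113194896 i}{125031073} \approx -1939.0 - 4199.9 i$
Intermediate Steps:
$T = - \frac{457}{94}$ ($T = 457 \left(- \frac{1}{94}\right) = - \frac{457}{94} \approx -4.8617$)
$W = \left(-9 + 6 i\right)^{2}$ ($W = \left(3 \sqrt{-4} - 9\right)^{2} = \left(3 \cdot 2 i - 9\right)^{2} = \left(6 i - 9\right)^{2} = \left(-9 + 6 i\right)^{2} \approx 45.0 - 108.0 i$)
$D{\left(P \right)} = \frac{4687}{94} - 108 i$ ($D{\left(P \right)} = \left(45 - 108 i\right) - - \frac{457}{94} = \left(45 - 108 i\right) + \frac{457}{94} = \frac{4687}{94} - 108 i$)
$f = - \frac{4687}{51725098} + \frac{108 i}{550267}$ ($f = \frac{\frac{4687}{94} - 108 i}{-550267} = \left(\frac{4687}{94} - 108 i\right) \left(- \frac{1}{550267}\right) = - \frac{4687}{51725098} + \frac{108 i}{550267} \approx -9.0614 \cdot 10^{-5} + 0.00019627 i$)
$\frac{1}{f} = \frac{1}{- \frac{4687}{51725098} + \frac{108 i}{550267}} = \frac{2675485763109604 \left(- \frac{4687}{51725098} - \frac{108 i}{550267}\right)}{125031073}$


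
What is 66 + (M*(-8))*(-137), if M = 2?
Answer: 2258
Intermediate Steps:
66 + (M*(-8))*(-137) = 66 + (2*(-8))*(-137) = 66 - 16*(-137) = 66 + 2192 = 2258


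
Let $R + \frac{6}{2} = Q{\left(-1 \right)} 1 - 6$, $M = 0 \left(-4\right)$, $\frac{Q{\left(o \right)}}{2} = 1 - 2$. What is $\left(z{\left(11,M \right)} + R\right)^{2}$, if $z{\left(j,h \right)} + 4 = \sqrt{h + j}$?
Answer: $\left(15 - \sqrt{11}\right)^{2} \approx 136.5$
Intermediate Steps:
$Q{\left(o \right)} = -2$ ($Q{\left(o \right)} = 2 \left(1 - 2\right) = 2 \left(-1\right) = -2$)
$M = 0$
$z{\left(j,h \right)} = -4 + \sqrt{h + j}$
$R = -11$ ($R = -3 - 8 = -11$)
$\left(z{\left(11,M \right)} + R\right)^{2} = \left(\left(-4 + \sqrt{0 + 11}\right) - 11\right)^{2} = \left(\left(-4 + \sqrt{11}\right) - 11\right)^{2} = \left(-15 + \sqrt{11}\right)^{2}$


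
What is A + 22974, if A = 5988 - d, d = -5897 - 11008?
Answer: 45867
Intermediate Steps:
d = -16905
A = 22893 (A = 5988 - 1*(-16905) = 5988 + 16905 = 22893)
A + 22974 = 22893 + 22974 = 45867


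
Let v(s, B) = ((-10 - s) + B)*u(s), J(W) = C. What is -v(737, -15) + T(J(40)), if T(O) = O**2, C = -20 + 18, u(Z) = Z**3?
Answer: 305040451390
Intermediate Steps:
C = -2
J(W) = -2
v(s, B) = s**3*(-10 + B - s) (v(s, B) = ((-10 - s) + B)*s**3 = (-10 + B - s)*s**3 = s**3*(-10 + B - s))
-v(737, -15) + T(J(40)) = -737**3*(-10 - 15 - 1*737) + (-2)**2 = -400315553*(-10 - 15 - 737) + 4 = -400315553*(-762) + 4 = -1*(-305040451386) + 4 = 305040451386 + 4 = 305040451390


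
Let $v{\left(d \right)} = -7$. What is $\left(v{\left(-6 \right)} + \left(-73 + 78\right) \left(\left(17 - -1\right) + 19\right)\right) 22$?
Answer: $3916$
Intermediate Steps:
$\left(v{\left(-6 \right)} + \left(-73 + 78\right) \left(\left(17 - -1\right) + 19\right)\right) 22 = \left(-7 + \left(-73 + 78\right) \left(\left(17 - -1\right) + 19\right)\right) 22 = \left(-7 + 5 \left(\left(17 + 1\right) + 19\right)\right) 22 = \left(-7 + 5 \left(18 + 19\right)\right) 22 = \left(-7 + 5 \cdot 37\right) 22 = \left(-7 + 185\right) 22 = 178 \cdot 22 = 3916$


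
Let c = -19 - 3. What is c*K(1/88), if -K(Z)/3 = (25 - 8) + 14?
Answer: 2046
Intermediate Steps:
K(Z) = -93 (K(Z) = -3*((25 - 8) + 14) = -3*(17 + 14) = -3*31 = -93)
c = -22
c*K(1/88) = -22*(-93) = 2046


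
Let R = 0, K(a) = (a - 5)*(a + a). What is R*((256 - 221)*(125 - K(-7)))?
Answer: 0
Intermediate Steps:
K(a) = 2*a*(-5 + a) (K(a) = (-5 + a)*(2*a) = 2*a*(-5 + a))
R*((256 - 221)*(125 - K(-7))) = 0*((256 - 221)*(125 - 2*(-7)*(-5 - 7))) = 0*(35*(125 - 2*(-7)*(-12))) = 0*(35*(125 - 1*168)) = 0*(35*(125 - 168)) = 0*(35*(-43)) = 0*(-1505) = 0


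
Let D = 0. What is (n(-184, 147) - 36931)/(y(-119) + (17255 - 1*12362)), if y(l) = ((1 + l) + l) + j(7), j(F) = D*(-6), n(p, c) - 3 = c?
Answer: -36781/4656 ≈ -7.8997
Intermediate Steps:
n(p, c) = 3 + c
j(F) = 0 (j(F) = 0*(-6) = 0)
y(l) = 1 + 2*l (y(l) = ((1 + l) + l) + 0 = (1 + 2*l) + 0 = 1 + 2*l)
(n(-184, 147) - 36931)/(y(-119) + (17255 - 1*12362)) = ((3 + 147) - 36931)/((1 + 2*(-119)) + (17255 - 1*12362)) = (150 - 36931)/((1 - 238) + (17255 - 12362)) = -36781/(-237 + 4893) = -36781/4656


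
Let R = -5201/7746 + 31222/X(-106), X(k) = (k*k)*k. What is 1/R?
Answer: -2306402484/1609079957 ≈ -1.4334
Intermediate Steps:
X(k) = k**3 (X(k) = k**2*k = k**3)
R = -1609079957/2306402484 (R = -5201/7746 + 31222/((-106)**3) = -5201*1/7746 + 31222/(-1191016) = -5201/7746 + 31222*(-1/1191016) = -5201/7746 - 15611/595508 = -1609079957/2306402484 ≈ -0.69766)
1/R = 1/(-1609079957/2306402484) = -2306402484/1609079957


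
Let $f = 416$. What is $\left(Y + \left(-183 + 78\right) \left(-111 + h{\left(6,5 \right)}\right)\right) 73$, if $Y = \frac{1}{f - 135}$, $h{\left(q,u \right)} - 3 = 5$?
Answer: $\frac{221848168}{281} \approx 7.895 \cdot 10^{5}$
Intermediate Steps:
$h{\left(q,u \right)} = 8$ ($h{\left(q,u \right)} = 3 + 5 = 8$)
$Y = \frac{1}{281}$ ($Y = \frac{1}{416 - 135} = \frac{1}{281} \approx 0.0035587$)
$\left(Y + \left(-183 + 78\right) \left(-111 + h{\left(6,5 \right)}\right)\right) 73 = \left(\frac{1}{281} + \left(-183 + 78\right) \left(-111 + 8\right)\right) 73 = \left(\frac{1}{281} - -10815\right) 73 = \left(\frac{1}{281} + 10815\right) 73 = \frac{3039016}{281} \cdot 73 = \frac{221848168}{281}$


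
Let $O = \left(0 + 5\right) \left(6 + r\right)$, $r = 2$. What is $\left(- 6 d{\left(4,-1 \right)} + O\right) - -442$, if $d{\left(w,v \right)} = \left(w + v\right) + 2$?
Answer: $452$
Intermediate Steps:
$d{\left(w,v \right)} = 2 + v + w$ ($d{\left(w,v \right)} = \left(v + w\right) + 2 = 2 + v + w$)
$O = 40$ ($O = \left(0 + 5\right) \left(6 + 2\right) = 5 \cdot 8 = 40$)
$\left(- 6 d{\left(4,-1 \right)} + O\right) - -442 = \left(- 6 \left(2 - 1 + 4\right) + 40\right) - -442 = \left(\left(-6\right) 5 + 40\right) + 442 = \left(-30 + 40\right) + 442 = 10 + 442 = 452$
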